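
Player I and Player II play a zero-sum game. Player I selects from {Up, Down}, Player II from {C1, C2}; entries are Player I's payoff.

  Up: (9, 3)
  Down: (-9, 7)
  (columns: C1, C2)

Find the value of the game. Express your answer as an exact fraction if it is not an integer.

45/11

Row minima: Up → 3, Down → -9; maximin = 3.
Column maxima: C1 → 9, C2 → 7; minimax = 7.
3 ≠ 7, so there is no saddle point; optimal play is mixed.
Let Player I play Up with probability p. Expected payoff against C1: 9p + (-9)(1−p) = 18p − 9; against C2: 3p + 7(1−p) = −4p + 7.
Setting these equal: 18p − 9 = −4p + 7 ⇒ 22p = 16 ⇒ p = 8/11, and the value is (18)·(8/11) − 9 = 45/11.
For Player II: with q = P(C1), equating Up's and Down's payoffs gives 6q + 3 = −16q + 7 ⇒ q = 2/11.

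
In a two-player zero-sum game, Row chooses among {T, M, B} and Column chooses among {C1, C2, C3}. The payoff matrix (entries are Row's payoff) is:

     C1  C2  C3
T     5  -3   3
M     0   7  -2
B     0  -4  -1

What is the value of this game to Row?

Row minima: T → -3, M → -2, B → -4; maximin = -2.
Column maxima: C1 → 5, C2 → 7, C3 → 3; minimax = 3.
-2 ≠ 3, so there is no saddle point; optimal play is mixed.
B is strictly dominated by T, so Row never plays it.
C1 is strictly dominated by C3 (it gives Row strictly more in every row), so Column never plays it.
On the remaining 2×2 (T, M vs C2, C3):
Let Row play T with probability p. Expected payoff against C2: (-3)p + 7(1−p) = −10p + 7; against C3: 3p + (-2)(1−p) = 5p − 2.
Setting these equal: −10p + 7 = 5p − 2 ⇒ −15p = -9 ⇒ p = 3/5, and the value is (-10)·(3/5) + 7 = 1.
For Column: with q = P(C2), equating T's and M's payoffs gives −6q + 3 = 9q − 2 ⇒ q = 1/3.

1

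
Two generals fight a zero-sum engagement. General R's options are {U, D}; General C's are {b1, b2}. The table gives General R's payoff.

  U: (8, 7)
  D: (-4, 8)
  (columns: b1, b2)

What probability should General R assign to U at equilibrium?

Row minima: U → 7, D → -4; maximin = 7.
Column maxima: b1 → 8, b2 → 8; minimax = 8.
7 ≠ 8, so there is no saddle point; optimal play is mixed.
Let General R play U with probability p. Expected payoff against b1: 8p + (-4)(1−p) = 12p − 4; against b2: 7p + 8(1−p) = −p + 8.
Setting these equal: 12p − 4 = −p + 8 ⇒ 13p = 12 ⇒ p = 12/13, and the value is (12)·(12/13) − 4 = 92/13.
For General C: with q = P(b1), equating U's and D's payoffs gives q + 7 = −12q + 8 ⇒ q = 1/13.

12/13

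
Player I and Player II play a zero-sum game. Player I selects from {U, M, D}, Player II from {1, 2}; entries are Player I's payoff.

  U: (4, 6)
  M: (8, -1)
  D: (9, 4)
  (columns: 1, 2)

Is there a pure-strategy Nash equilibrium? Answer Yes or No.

No

Row minima: U → 4, M → -1, D → 4; maximin = 4.
Column maxima: 1 → 9, 2 → 6; minimax = 6.
4 ≠ 6, so no pure-strategy equilibrium exists.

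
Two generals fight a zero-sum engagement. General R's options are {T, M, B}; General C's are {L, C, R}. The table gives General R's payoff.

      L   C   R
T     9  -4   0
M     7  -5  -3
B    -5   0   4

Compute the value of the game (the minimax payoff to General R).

-10/9

Row minima: T → -4, M → -5, B → -5; maximin = -4.
Column maxima: L → 9, C → 0, R → 4; minimax = 0.
-4 ≠ 0, so there is no saddle point; optimal play is mixed.
M is strictly dominated by T, so General R never plays it.
R is strictly dominated by C (it gives General R strictly more in every row), so General C never plays it.
On the remaining 2×2 (T, B vs L, C):
Let General R play T with probability p. Expected payoff against L: 9p + (-5)(1−p) = 14p − 5; against C: (-4)p + 0(1−p) = −4p.
Setting these equal: 14p − 5 = −4p ⇒ 18p = 5 ⇒ p = 5/18, and the value is (14)·(5/18) − 5 = -10/9.
For General C: with q = P(L), equating T's and B's payoffs gives 13q − 4 = −5q ⇒ q = 2/9.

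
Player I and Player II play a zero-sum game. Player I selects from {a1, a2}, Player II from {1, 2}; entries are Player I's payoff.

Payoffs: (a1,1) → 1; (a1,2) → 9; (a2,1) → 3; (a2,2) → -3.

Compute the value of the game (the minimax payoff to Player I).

15/7

Row minima: a1 → 1, a2 → -3; maximin = 1.
Column maxima: 1 → 3, 2 → 9; minimax = 3.
1 ≠ 3, so there is no saddle point; optimal play is mixed.
Let Player I play a1 with probability p. Expected payoff against 1: 1p + 3(1−p) = −2p + 3; against 2: 9p + (-3)(1−p) = 12p − 3.
Setting these equal: −2p + 3 = 12p − 3 ⇒ −14p = -6 ⇒ p = 3/7, and the value is (-2)·(3/7) + 3 = 15/7.
For Player II: with q = P(1), equating a1's and a2's payoffs gives −8q + 9 = 6q − 3 ⇒ q = 6/7.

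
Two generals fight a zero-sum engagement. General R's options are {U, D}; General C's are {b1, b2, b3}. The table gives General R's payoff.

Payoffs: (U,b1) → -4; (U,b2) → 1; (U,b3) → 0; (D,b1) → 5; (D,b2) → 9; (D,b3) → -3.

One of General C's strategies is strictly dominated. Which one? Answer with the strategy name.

b1 holds General R's payoff strictly below b2 in every row: -4 < 1, 5 < 9.
So b2 is strictly dominated for General C.

b2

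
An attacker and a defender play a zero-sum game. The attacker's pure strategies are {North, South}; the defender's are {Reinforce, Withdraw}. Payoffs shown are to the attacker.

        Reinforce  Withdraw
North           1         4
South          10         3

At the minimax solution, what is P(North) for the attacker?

Row minima: North → 1, South → 3; maximin = 3.
Column maxima: Reinforce → 10, Withdraw → 4; minimax = 4.
3 ≠ 4, so there is no saddle point; optimal play is mixed.
Let the attacker play North with probability p. Expected payoff against Reinforce: 1p + 10(1−p) = −9p + 10; against Withdraw: 4p + 3(1−p) = p + 3.
Setting these equal: −9p + 10 = p + 3 ⇒ −10p = -7 ⇒ p = 7/10, and the value is (-9)·(7/10) + 10 = 37/10.
For the defender: with q = P(Reinforce), equating North's and South's payoffs gives −3q + 4 = 7q + 3 ⇒ q = 1/10.

7/10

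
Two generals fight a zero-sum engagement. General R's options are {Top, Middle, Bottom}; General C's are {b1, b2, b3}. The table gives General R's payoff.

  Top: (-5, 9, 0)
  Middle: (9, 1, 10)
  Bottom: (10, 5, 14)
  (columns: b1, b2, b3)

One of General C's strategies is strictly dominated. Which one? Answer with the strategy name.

b3

b1 holds General R's payoff strictly below b3 in every row: -5 < 0, 9 < 10, 10 < 14.
So b3 is strictly dominated for General C.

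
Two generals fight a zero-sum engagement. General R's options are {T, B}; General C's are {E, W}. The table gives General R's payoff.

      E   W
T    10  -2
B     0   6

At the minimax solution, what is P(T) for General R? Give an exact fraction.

Row minima: T → -2, B → 0; maximin = 0.
Column maxima: E → 10, W → 6; minimax = 6.
0 ≠ 6, so there is no saddle point; optimal play is mixed.
Let General R play T with probability p. Expected payoff against E: 10p + 0(1−p) = 10p; against W: (-2)p + 6(1−p) = −8p + 6.
Setting these equal: 10p = −8p + 6 ⇒ 18p = 6 ⇒ p = 1/3, and the value is (10)·(1/3) = 10/3.
For General C: with q = P(E), equating T's and B's payoffs gives 12q − 2 = −6q + 6 ⇒ q = 4/9.

1/3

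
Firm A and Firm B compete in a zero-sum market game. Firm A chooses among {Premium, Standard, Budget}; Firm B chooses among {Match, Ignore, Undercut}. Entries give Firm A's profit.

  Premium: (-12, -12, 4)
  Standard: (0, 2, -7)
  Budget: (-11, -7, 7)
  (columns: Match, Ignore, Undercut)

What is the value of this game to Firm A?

Row minima: Premium → -12, Standard → -7, Budget → -11; maximin = -7.
Column maxima: Match → 0, Ignore → 2, Undercut → 7; minimax = 0.
-7 ≠ 0, so there is no saddle point; optimal play is mixed.
Premium is strictly dominated by Budget, so Firm A never plays it.
With Premium eliminated, Ignore is strictly dominated by Match (it gives Firm A strictly more in every remaining row), so Firm B never plays it.
On the remaining 2×2 (Standard, Budget vs Match, Undercut):
Let Firm A play Standard with probability p. Expected payoff against Match: 0p + (-11)(1−p) = 11p − 11; against Undercut: (-7)p + 7(1−p) = −14p + 7.
Setting these equal: 11p − 11 = −14p + 7 ⇒ 25p = 18 ⇒ p = 18/25, and the value is (11)·(18/25) − 11 = -77/25.
For Firm B: with q = P(Match), equating Standard's and Budget's payoffs gives 7q − 7 = −18q + 7 ⇒ q = 14/25.

-77/25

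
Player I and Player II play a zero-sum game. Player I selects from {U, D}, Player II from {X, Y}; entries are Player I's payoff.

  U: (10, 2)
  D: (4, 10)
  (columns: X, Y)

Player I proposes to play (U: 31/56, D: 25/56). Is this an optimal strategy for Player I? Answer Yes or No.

Against X this mix gives (31/56)·10 + (25/56)·4 = 205/28.
Against Y this mix gives (31/56)·2 + (25/56)·10 = 39/7.
Player II will play Y, holding Player I to 39/7. Shifting weight toward the row that does better against Y would raise this floor (the equalizing mix achieves 46/7 against both Y and X), so the proposed strategy is not optimal.

No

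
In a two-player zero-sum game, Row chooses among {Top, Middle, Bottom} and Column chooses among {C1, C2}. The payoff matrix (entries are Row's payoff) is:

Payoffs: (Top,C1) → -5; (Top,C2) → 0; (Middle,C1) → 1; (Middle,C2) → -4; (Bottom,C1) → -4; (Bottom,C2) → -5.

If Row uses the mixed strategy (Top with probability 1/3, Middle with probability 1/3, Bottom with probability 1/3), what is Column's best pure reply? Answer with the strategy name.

C2

If Column plays C1, Row's expected payoff is (1/3)·(-5) + (1/3)·1 + (1/3)·(-4) = -8/3.
If Column plays C2, Row's expected payoff is (1/3)·0 + (1/3)·(-4) + (1/3)·(-5) = -3.
Column minimizes Row's payoff; the smallest is -3, so the best response is C2.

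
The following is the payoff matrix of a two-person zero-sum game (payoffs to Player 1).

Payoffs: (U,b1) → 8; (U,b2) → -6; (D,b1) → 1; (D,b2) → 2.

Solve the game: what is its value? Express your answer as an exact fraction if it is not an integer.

22/15

Row minima: U → -6, D → 1; maximin = 1.
Column maxima: b1 → 8, b2 → 2; minimax = 2.
1 ≠ 2, so there is no saddle point; optimal play is mixed.
Let Player 1 play U with probability p. Expected payoff against b1: 8p + 1(1−p) = 7p + 1; against b2: (-6)p + 2(1−p) = −8p + 2.
Setting these equal: 7p + 1 = −8p + 2 ⇒ 15p = 1 ⇒ p = 1/15, and the value is (7)·(1/15) + 1 = 22/15.
For Player 2: with q = P(b1), equating U's and D's payoffs gives 14q − 6 = −q + 2 ⇒ q = 8/15.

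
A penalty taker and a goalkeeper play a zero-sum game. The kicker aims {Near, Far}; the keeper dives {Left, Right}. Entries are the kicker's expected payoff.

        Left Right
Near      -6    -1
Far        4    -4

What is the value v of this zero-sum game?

Row minima: Near → -6, Far → -4; maximin = -4.
Column maxima: Left → 4, Right → -1; minimax = -1.
-4 ≠ -1, so there is no saddle point; optimal play is mixed.
Let the kicker play Near with probability p. Expected payoff against Left: (-6)p + 4(1−p) = −10p + 4; against Right: (-1)p + (-4)(1−p) = 3p − 4.
Setting these equal: −10p + 4 = 3p − 4 ⇒ −13p = -8 ⇒ p = 8/13, and the value is (-10)·(8/13) + 4 = -28/13.
For the keeper: with q = P(Left), equating Near's and Far's payoffs gives −5q − 1 = 8q − 4 ⇒ q = 3/13.

-28/13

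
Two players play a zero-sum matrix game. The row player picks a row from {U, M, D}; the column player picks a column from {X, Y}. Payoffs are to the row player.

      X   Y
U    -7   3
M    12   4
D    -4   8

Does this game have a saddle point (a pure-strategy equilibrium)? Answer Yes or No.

Row minima: U → -7, M → 4, D → -4; maximin = 4.
Column maxima: X → 12, Y → 8; minimax = 8.
4 ≠ 8, so no pure-strategy equilibrium exists.

No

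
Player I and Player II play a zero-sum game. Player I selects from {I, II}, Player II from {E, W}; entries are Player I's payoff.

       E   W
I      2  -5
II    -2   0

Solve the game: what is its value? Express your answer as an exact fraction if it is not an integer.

-10/9

Row minima: I → -5, II → -2; maximin = -2.
Column maxima: E → 2, W → 0; minimax = 0.
-2 ≠ 0, so there is no saddle point; optimal play is mixed.
Let Player I play I with probability p. Expected payoff against E: 2p + (-2)(1−p) = 4p − 2; against W: (-5)p + 0(1−p) = −5p.
Setting these equal: 4p − 2 = −5p ⇒ 9p = 2 ⇒ p = 2/9, and the value is (4)·(2/9) − 2 = -10/9.
For Player II: with q = P(E), equating I's and II's payoffs gives 7q − 5 = −2q ⇒ q = 5/9.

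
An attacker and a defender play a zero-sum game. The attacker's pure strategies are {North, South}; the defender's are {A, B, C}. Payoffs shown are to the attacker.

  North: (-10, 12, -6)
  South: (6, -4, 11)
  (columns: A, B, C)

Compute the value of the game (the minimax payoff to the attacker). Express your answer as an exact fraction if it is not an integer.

1

Row minima: North → -10, South → -4; maximin = -4.
Column maxima: A → 6, B → 12, C → 11; minimax = 6.
-4 ≠ 6, so there is no saddle point; optimal play is mixed.
C is strictly dominated by A (it gives the attacker strictly more in every row), so the defender never plays it.
On the remaining 2×2 (North, South vs A, B):
Let the attacker play North with probability p. Expected payoff against A: (-10)p + 6(1−p) = −16p + 6; against B: 12p + (-4)(1−p) = 16p − 4.
Setting these equal: −16p + 6 = 16p − 4 ⇒ −32p = -10 ⇒ p = 5/16, and the value is (-16)·(5/16) + 6 = 1.
For the defender: with q = P(A), equating North's and South's payoffs gives −22q + 12 = 10q − 4 ⇒ q = 1/2.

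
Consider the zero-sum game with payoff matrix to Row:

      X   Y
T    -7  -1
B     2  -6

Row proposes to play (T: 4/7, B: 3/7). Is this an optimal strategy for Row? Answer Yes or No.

Against X this mix gives (4/7)·(-7) + (3/7)·2 = -22/7.
Against Y this mix gives (4/7)·(-1) + (3/7)·(-6) = -22/7.
All of Column's active replies (X, Y) yield -22/7, and no column does worse for Row. The mix makes Column indifferent and guarantees -22/7, so it is optimal.

Yes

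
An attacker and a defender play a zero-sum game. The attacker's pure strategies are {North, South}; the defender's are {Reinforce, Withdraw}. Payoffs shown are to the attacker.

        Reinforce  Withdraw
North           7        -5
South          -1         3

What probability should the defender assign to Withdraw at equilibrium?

1/2

Row minima: North → -5, South → -1; maximin = -1.
Column maxima: Reinforce → 7, Withdraw → 3; minimax = 3.
-1 ≠ 3, so there is no saddle point; optimal play is mixed.
Let the attacker play North with probability p. Expected payoff against Reinforce: 7p + (-1)(1−p) = 8p − 1; against Withdraw: (-5)p + 3(1−p) = −8p + 3.
Setting these equal: 8p − 1 = −8p + 3 ⇒ 16p = 4 ⇒ p = 1/4, and the value is (8)·(1/4) − 1 = 1.
For the defender: with q = P(Reinforce), equating North's and South's payoffs gives 12q − 5 = −4q + 3 ⇒ q = 1/2.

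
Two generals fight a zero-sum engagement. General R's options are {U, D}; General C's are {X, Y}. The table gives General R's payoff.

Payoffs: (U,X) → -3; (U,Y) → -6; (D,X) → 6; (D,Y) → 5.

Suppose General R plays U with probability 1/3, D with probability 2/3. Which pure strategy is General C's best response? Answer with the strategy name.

Y

If General C plays X, General R's expected payoff is (1/3)·(-3) + (2/3)·6 = 3.
If General C plays Y, General R's expected payoff is (1/3)·(-6) + (2/3)·5 = 4/3.
General C minimizes General R's payoff; the smallest is 4/3, so the best response is Y.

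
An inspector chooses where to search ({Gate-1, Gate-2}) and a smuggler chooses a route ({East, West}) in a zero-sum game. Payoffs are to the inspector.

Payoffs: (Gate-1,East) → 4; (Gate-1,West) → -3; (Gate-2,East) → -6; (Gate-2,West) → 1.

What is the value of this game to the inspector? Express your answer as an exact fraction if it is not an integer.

Row minima: Gate-1 → -3, Gate-2 → -6; maximin = -3.
Column maxima: East → 4, West → 1; minimax = 1.
-3 ≠ 1, so there is no saddle point; optimal play is mixed.
Let the inspector play Gate-1 with probability p. Expected payoff against East: 4p + (-6)(1−p) = 10p − 6; against West: (-3)p + 1(1−p) = −4p + 1.
Setting these equal: 10p − 6 = −4p + 1 ⇒ 14p = 7 ⇒ p = 1/2, and the value is (10)·(1/2) − 6 = -1.
For the smuggler: with q = P(East), equating Gate-1's and Gate-2's payoffs gives 7q − 3 = −7q + 1 ⇒ q = 2/7.

-1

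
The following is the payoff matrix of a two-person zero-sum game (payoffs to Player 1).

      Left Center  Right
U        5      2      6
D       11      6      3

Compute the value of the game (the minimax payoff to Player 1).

30/7

Row minima: U → 2, D → 3; maximin = 3.
Column maxima: Left → 11, Center → 6, Right → 6; minimax = 6.
3 ≠ 6, so there is no saddle point; optimal play is mixed.
Left is strictly dominated by Center (it gives Player 1 strictly more in every row), so Player 2 never plays it.
On the remaining 2×2 (U, D vs Center, Right):
Let Player 1 play U with probability p. Expected payoff against Center: 2p + 6(1−p) = −4p + 6; against Right: 6p + 3(1−p) = 3p + 3.
Setting these equal: −4p + 6 = 3p + 3 ⇒ −7p = -3 ⇒ p = 3/7, and the value is (-4)·(3/7) + 6 = 30/7.
For Player 2: with q = P(Center), equating U's and D's payoffs gives −4q + 6 = 3q + 3 ⇒ q = 3/7.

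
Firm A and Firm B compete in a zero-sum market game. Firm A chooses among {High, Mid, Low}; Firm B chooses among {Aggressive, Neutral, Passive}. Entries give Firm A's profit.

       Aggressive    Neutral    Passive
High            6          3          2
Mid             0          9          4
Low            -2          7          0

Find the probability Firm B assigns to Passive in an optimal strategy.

Row minima: High → 2, Mid → 0, Low → -2; maximin = 2.
Column maxima: Aggressive → 6, Neutral → 9, Passive → 4; minimax = 4.
2 ≠ 4, so there is no saddle point; optimal play is mixed.
Low is strictly dominated by Mid, so Firm A never plays it.
Neutral is strictly dominated by Passive (it gives Firm A strictly more in every row), so Firm B never plays it.
On the remaining 2×2 (High, Mid vs Aggressive, Passive):
Let Firm A play High with probability p. Expected payoff against Aggressive: 6p + 0(1−p) = 6p; against Passive: 2p + 4(1−p) = −2p + 4.
Setting these equal: 6p = −2p + 4 ⇒ 8p = 4 ⇒ p = 1/2, and the value is (6)·(1/2) = 3.
For Firm B: with q = P(Aggressive), equating High's and Mid's payoffs gives 4q + 2 = −4q + 4 ⇒ q = 1/4.

3/4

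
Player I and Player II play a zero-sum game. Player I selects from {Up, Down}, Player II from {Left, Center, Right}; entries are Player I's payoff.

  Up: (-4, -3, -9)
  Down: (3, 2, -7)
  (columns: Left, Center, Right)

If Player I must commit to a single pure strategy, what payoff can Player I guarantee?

Row minima: Up → -9, Down → -7.
The best of these is -7.

-7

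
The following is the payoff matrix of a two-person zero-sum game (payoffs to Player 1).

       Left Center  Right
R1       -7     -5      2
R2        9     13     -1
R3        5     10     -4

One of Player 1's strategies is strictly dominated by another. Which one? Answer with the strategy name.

R3

R2 gives a strictly higher payoff than R3 against every column: 9 > 5, 13 > 10, -1 > -4.
So R3 is strictly dominated and Player 1 never plays it.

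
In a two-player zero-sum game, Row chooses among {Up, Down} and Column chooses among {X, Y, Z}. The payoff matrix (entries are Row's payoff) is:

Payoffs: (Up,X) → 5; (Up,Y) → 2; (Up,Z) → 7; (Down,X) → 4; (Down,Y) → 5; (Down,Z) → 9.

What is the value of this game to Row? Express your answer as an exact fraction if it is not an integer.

17/4

Row minima: Up → 2, Down → 4; maximin = 4.
Column maxima: X → 5, Y → 5, Z → 9; minimax = 5.
4 ≠ 5, so there is no saddle point; optimal play is mixed.
Z is strictly dominated by X (it gives Row strictly more in every row), so Column never plays it.
On the remaining 2×2 (Up, Down vs X, Y):
Let Row play Up with probability p. Expected payoff against X: 5p + 4(1−p) = p + 4; against Y: 2p + 5(1−p) = −3p + 5.
Setting these equal: p + 4 = −3p + 5 ⇒ 4p = 1 ⇒ p = 1/4, and the value is (1)·(1/4) + 4 = 17/4.
For Column: with q = P(X), equating Up's and Down's payoffs gives 3q + 2 = −q + 5 ⇒ q = 3/4.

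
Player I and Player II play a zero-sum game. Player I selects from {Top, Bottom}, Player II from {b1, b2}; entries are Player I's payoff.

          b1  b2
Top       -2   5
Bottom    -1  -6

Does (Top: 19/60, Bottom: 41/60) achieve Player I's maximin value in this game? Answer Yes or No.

Against b1 this mix gives (19/60)·(-2) + (41/60)·(-1) = -79/60.
Against b2 this mix gives (19/60)·5 + (41/60)·(-6) = -151/60.
Player II will play b2, holding Player I to -151/60. Shifting weight toward the row that does better against b2 would raise this floor (the equalizing mix achieves -17/12 against both b2 and b1), so the proposed strategy is not optimal.

No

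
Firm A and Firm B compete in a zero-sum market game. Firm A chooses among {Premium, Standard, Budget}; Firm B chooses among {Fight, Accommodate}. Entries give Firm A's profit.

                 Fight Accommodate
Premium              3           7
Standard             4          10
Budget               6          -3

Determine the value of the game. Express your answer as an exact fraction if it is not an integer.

24/5

Row minima: Premium → 3, Standard → 4, Budget → -3; maximin = 4.
Column maxima: Fight → 6, Accommodate → 10; minimax = 6.
4 ≠ 6, so there is no saddle point; optimal play is mixed.
Premium is strictly dominated by Standard, so Firm A never plays it.
On the remaining 2×2 (Standard, Budget vs Fight, Accommodate):
Let Firm A play Standard with probability p. Expected payoff against Fight: 4p + 6(1−p) = −2p + 6; against Accommodate: 10p + (-3)(1−p) = 13p − 3.
Setting these equal: −2p + 6 = 13p − 3 ⇒ −15p = -9 ⇒ p = 3/5, and the value is (-2)·(3/5) + 6 = 24/5.
For Firm B: with q = P(Fight), equating Standard's and Budget's payoffs gives −6q + 10 = 9q − 3 ⇒ q = 13/15.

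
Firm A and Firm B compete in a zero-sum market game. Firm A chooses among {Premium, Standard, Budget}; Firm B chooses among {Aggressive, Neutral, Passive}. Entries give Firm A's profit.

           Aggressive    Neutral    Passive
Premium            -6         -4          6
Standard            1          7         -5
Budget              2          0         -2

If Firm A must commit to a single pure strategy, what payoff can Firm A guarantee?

Row minima: Premium → -6, Standard → -5, Budget → -2.
The best of these is -2.

-2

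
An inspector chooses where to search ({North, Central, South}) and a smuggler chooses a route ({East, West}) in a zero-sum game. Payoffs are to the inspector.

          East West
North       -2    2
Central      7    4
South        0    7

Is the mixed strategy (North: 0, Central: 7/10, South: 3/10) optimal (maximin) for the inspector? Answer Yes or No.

Against East this mix gives (7/10)·7 + (3/10)·0 = 49/10.
Against West this mix gives (7/10)·4 + (3/10)·7 = 49/10.
All of the smuggler's active replies (East, West) yield 49/10, and no column does worse for the inspector. The mix makes the smuggler indifferent and guarantees 49/10, so it is optimal.

Yes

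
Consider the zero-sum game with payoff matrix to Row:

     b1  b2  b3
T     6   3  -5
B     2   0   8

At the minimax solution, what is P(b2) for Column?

13/16

Row minima: T → -5, B → 0; maximin = 0.
Column maxima: b1 → 6, b2 → 3, b3 → 8; minimax = 3.
0 ≠ 3, so there is no saddle point; optimal play is mixed.
b1 is strictly dominated by b2 (it gives Row strictly more in every row), so Column never plays it.
On the remaining 2×2 (T, B vs b2, b3):
Let Row play T with probability p. Expected payoff against b2: 3p + 0(1−p) = 3p; against b3: (-5)p + 8(1−p) = −13p + 8.
Setting these equal: 3p = −13p + 8 ⇒ 16p = 8 ⇒ p = 1/2, and the value is (3)·(1/2) = 3/2.
For Column: with q = P(b2), equating T's and B's payoffs gives 8q − 5 = −8q + 8 ⇒ q = 13/16.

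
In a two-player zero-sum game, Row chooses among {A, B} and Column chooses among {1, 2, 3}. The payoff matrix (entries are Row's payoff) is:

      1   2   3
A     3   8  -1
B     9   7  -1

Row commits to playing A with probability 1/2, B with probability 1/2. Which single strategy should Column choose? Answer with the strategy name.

If Column plays 1, Row's expected payoff is (1/2)·3 + (1/2)·9 = 6.
If Column plays 2, Row's expected payoff is (1/2)·8 + (1/2)·7 = 15/2.
If Column plays 3, Row's expected payoff is (1/2)·(-1) + (1/2)·(-1) = -1.
Column minimizes Row's payoff; the smallest is -1, so the best response is 3.

3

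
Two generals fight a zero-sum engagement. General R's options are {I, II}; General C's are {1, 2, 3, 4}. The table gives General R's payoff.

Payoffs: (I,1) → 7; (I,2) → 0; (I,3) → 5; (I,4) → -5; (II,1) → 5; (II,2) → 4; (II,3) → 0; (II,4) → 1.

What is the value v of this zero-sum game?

Row minima: I → -5, II → 0; maximin = 0.
Column maxima: 1 → 7, 2 → 4, 3 → 5, 4 → 1; minimax = 1.
0 ≠ 1, so there is no saddle point; optimal play is mixed.
1 is strictly dominated by 2 (it gives General R strictly more in every row), so General C never plays it.
2 is strictly dominated by 4 (it gives General R strictly more in every row), so General C never plays it.
On the remaining 2×2 (I, II vs 3, 4):
Let General R play I with probability p. Expected payoff against 3: 5p + 0(1−p) = 5p; against 4: (-5)p + 1(1−p) = −6p + 1.
Setting these equal: 5p = −6p + 1 ⇒ 11p = 1 ⇒ p = 1/11, and the value is (5)·(1/11) = 5/11.
For General C: with q = P(3), equating I's and II's payoffs gives 10q − 5 = −q + 1 ⇒ q = 6/11.

5/11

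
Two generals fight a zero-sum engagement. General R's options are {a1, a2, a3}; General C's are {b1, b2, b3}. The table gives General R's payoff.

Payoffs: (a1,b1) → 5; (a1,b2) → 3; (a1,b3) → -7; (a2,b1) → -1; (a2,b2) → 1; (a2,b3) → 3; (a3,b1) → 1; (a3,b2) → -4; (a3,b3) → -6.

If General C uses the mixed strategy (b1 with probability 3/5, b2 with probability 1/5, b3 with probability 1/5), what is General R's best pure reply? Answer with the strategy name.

Expected payoff of a1: (3/5)·5 + (1/5)·3 + (1/5)·(-7) = 11/5.
Expected payoff of a2: (3/5)·(-1) + (1/5)·1 + (1/5)·3 = 1/5.
Expected payoff of a3: (3/5)·1 + (1/5)·(-4) + (1/5)·(-6) = -7/5.
The largest is 11/5, so General R's best response is a1.

a1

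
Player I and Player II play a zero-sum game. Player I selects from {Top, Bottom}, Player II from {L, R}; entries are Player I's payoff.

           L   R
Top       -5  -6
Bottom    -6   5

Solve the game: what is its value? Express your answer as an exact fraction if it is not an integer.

-61/12

Row minima: Top → -6, Bottom → -6; maximin = -6.
Column maxima: L → -5, R → 5; minimax = -5.
-6 ≠ -5, so there is no saddle point; optimal play is mixed.
Let Player I play Top with probability p. Expected payoff against L: (-5)p + (-6)(1−p) = p − 6; against R: (-6)p + 5(1−p) = −11p + 5.
Setting these equal: p − 6 = −11p + 5 ⇒ 12p = 11 ⇒ p = 11/12, and the value is (1)·(11/12) − 6 = -61/12.
For Player II: with q = P(L), equating Top's and Bottom's payoffs gives q − 6 = −11q + 5 ⇒ q = 11/12.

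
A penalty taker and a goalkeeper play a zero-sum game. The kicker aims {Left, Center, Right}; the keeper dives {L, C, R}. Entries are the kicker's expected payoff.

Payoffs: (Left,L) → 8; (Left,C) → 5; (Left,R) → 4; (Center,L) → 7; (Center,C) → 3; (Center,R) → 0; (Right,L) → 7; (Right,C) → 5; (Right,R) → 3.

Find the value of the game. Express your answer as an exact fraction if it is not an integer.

Row minima: Left → 4, Center → 0, Right → 3; maximin = 4.
Column maxima: L → 8, C → 5, R → 4; minimax = 4.
Since maximin = minimax = 4, there is a saddle point and the value is 4.

4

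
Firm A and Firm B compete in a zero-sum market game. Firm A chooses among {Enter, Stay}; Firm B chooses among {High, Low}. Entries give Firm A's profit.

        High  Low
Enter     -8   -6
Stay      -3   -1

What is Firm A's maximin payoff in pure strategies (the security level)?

-3

Row minima: Enter → -8, Stay → -3.
The best of these is -3.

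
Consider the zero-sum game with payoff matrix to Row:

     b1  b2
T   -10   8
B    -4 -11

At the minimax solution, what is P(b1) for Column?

19/25

Row minima: T → -10, B → -11; maximin = -10.
Column maxima: b1 → -4, b2 → 8; minimax = -4.
-10 ≠ -4, so there is no saddle point; optimal play is mixed.
Let Row play T with probability p. Expected payoff against b1: (-10)p + (-4)(1−p) = −6p − 4; against b2: 8p + (-11)(1−p) = 19p − 11.
Setting these equal: −6p − 4 = 19p − 11 ⇒ −25p = -7 ⇒ p = 7/25, and the value is (-6)·(7/25) − 4 = -142/25.
For Column: with q = P(b1), equating T's and B's payoffs gives −18q + 8 = 7q − 11 ⇒ q = 19/25.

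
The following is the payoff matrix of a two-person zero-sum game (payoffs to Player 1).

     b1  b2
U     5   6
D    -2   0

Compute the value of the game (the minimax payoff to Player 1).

Row minima: U → 5, D → -2; maximin = 5.
Column maxima: b1 → 5, b2 → 6; minimax = 5.
Since maximin = minimax = 5, there is a saddle point and the value is 5.

5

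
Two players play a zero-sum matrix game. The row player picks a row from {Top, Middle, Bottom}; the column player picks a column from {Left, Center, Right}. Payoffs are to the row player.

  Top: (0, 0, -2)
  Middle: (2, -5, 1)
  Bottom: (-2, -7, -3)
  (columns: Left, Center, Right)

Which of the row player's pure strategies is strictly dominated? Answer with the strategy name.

Bottom

Top gives a strictly higher payoff than Bottom against every column: 0 > -2, 0 > -7, -2 > -3.
So Bottom is strictly dominated and the row player never plays it.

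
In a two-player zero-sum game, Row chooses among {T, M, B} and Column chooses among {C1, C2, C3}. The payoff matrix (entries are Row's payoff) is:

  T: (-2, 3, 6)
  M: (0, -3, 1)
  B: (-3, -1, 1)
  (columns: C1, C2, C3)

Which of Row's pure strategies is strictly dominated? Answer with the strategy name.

B

T gives a strictly higher payoff than B against every column: -2 > -3, 3 > -1, 6 > 1.
So B is strictly dominated and Row never plays it.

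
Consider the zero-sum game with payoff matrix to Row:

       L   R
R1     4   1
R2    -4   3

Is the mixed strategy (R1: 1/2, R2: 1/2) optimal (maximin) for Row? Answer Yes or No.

Against L this mix gives (1/2)·4 + (1/2)·(-4) = 0.
Against R this mix gives (1/2)·1 + (1/2)·3 = 2.
Column will play L, holding Row to 0. Shifting weight toward the row that does better against L would raise this floor (the equalizing mix achieves 8/5 against both L and R), so the proposed strategy is not optimal.

No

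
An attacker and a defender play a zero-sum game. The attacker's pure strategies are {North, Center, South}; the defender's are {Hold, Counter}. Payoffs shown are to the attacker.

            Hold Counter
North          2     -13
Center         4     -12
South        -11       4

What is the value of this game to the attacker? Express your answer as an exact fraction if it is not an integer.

-116/31

Row minima: North → -13, Center → -12, South → -11; maximin = -11.
Column maxima: Hold → 4, Counter → 4; minimax = 4.
-11 ≠ 4, so there is no saddle point; optimal play is mixed.
North is strictly dominated by Center, so the attacker never plays it.
On the remaining 2×2 (Center, South vs Hold, Counter):
Let the attacker play Center with probability p. Expected payoff against Hold: 4p + (-11)(1−p) = 15p − 11; against Counter: (-12)p + 4(1−p) = −16p + 4.
Setting these equal: 15p − 11 = −16p + 4 ⇒ 31p = 15 ⇒ p = 15/31, and the value is (15)·(15/31) − 11 = -116/31.
For the defender: with q = P(Hold), equating Center's and South's payoffs gives 16q − 12 = −15q + 4 ⇒ q = 16/31.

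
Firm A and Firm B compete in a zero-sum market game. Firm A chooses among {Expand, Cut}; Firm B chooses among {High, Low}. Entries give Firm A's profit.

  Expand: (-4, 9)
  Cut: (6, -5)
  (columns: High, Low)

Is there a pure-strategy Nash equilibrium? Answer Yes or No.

Row minima: Expand → -4, Cut → -5; maximin = -4.
Column maxima: High → 6, Low → 9; minimax = 6.
-4 ≠ 6, so no pure-strategy equilibrium exists.

No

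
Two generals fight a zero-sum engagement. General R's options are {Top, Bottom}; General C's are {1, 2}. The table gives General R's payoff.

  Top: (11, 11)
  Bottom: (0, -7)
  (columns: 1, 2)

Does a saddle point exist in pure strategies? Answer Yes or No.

Yes

Row minima: Top → 11, Bottom → -7; maximin = 11.
Column maxima: 1 → 11, 2 → 11; minimax = 11.
maximin = minimax = 11, so a saddle point exists.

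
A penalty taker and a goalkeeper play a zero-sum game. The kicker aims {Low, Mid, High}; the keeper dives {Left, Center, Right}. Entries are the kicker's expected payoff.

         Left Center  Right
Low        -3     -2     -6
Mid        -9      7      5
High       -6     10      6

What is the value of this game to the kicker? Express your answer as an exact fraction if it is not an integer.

Row minima: Low → -6, Mid → -9, High → -6; maximin = -6.
Column maxima: Left → -3, Center → 10, Right → 6; minimax = -3.
-6 ≠ -3, so there is no saddle point; optimal play is mixed.
Mid is strictly dominated by High, so the kicker never plays it.
Center is strictly dominated by Left (it gives the kicker strictly more in every row), so the keeper never plays it.
On the remaining 2×2 (Low, High vs Left, Right):
Let the kicker play Low with probability p. Expected payoff against Left: (-3)p + (-6)(1−p) = 3p − 6; against Right: (-6)p + 6(1−p) = −12p + 6.
Setting these equal: 3p − 6 = −12p + 6 ⇒ 15p = 12 ⇒ p = 4/5, and the value is (3)·(4/5) − 6 = -18/5.
For the keeper: with q = P(Left), equating Low's and High's payoffs gives 3q − 6 = −12q + 6 ⇒ q = 4/5.

-18/5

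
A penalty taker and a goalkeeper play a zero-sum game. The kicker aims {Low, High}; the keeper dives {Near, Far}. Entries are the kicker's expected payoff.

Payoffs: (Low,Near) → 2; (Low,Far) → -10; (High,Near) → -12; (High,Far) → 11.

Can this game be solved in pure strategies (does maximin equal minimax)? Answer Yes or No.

Row minima: Low → -10, High → -12; maximin = -10.
Column maxima: Near → 2, Far → 11; minimax = 2.
-10 ≠ 2, so no pure-strategy equilibrium exists.

No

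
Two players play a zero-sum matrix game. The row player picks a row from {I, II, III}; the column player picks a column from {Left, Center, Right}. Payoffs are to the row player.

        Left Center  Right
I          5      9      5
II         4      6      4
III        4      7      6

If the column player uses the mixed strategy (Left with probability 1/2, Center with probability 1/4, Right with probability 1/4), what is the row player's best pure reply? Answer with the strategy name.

Expected payoff of I: (1/2)·5 + (1/4)·9 + (1/4)·5 = 6.
Expected payoff of II: (1/2)·4 + (1/4)·6 + (1/4)·4 = 9/2.
Expected payoff of III: (1/2)·4 + (1/4)·7 + (1/4)·6 = 21/4.
The largest is 6, so the row player's best response is I.

I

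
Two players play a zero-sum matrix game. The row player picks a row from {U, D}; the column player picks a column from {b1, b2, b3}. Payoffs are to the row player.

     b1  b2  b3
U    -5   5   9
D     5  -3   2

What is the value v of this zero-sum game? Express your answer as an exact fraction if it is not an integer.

5/9

Row minima: U → -5, D → -3; maximin = -3.
Column maxima: b1 → 5, b2 → 5, b3 → 9; minimax = 5.
-3 ≠ 5, so there is no saddle point; optimal play is mixed.
b3 is strictly dominated by b2 (it gives the row player strictly more in every row), so the column player never plays it.
On the remaining 2×2 (U, D vs b1, b2):
Let the row player play U with probability p. Expected payoff against b1: (-5)p + 5(1−p) = −10p + 5; against b2: 5p + (-3)(1−p) = 8p − 3.
Setting these equal: −10p + 5 = 8p − 3 ⇒ −18p = -8 ⇒ p = 4/9, and the value is (-10)·(4/9) + 5 = 5/9.
For the column player: with q = P(b1), equating U's and D's payoffs gives −10q + 5 = 8q − 3 ⇒ q = 4/9.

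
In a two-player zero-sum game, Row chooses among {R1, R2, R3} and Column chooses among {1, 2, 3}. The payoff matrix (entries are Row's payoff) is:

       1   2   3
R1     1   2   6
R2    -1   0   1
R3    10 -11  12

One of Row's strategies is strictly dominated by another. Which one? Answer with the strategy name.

R2

R1 gives a strictly higher payoff than R2 against every column: 1 > -1, 2 > 0, 6 > 1.
So R2 is strictly dominated and Row never plays it.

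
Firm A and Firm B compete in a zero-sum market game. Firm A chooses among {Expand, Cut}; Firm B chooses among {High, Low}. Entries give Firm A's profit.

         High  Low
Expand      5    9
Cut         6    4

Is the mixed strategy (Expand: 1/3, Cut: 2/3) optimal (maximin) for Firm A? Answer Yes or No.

Against High this mix gives (1/3)·5 + (2/3)·6 = 17/3.
Against Low this mix gives (1/3)·9 + (2/3)·4 = 17/3.
All of Firm B's active replies (High, Low) yield 17/3, and no column does worse for Firm A. The mix makes Firm B indifferent and guarantees 17/3, so it is optimal.

Yes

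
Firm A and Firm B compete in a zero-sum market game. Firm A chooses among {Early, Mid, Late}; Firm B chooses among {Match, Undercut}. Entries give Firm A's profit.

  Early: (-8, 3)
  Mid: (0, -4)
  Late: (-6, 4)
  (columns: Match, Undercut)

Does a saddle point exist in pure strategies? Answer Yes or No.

No

Row minima: Early → -8, Mid → -4, Late → -6; maximin = -4.
Column maxima: Match → 0, Undercut → 4; minimax = 0.
-4 ≠ 0, so no pure-strategy equilibrium exists.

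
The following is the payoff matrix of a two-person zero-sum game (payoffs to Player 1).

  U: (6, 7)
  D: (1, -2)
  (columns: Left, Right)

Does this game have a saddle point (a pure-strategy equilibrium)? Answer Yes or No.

Row minima: U → 6, D → -2; maximin = 6.
Column maxima: Left → 6, Right → 7; minimax = 6.
maximin = minimax = 6, so a saddle point exists.

Yes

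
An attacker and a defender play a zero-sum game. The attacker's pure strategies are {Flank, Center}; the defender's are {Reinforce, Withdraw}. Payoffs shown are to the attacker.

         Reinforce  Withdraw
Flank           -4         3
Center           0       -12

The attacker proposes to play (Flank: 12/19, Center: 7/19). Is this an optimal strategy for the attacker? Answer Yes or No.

Yes

Against Reinforce this mix gives (12/19)·(-4) + (7/19)·0 = -48/19.
Against Withdraw this mix gives (12/19)·3 + (7/19)·(-12) = -48/19.
All of the defender's active replies (Reinforce, Withdraw) yield -48/19, and no column does worse for the attacker. The mix makes the defender indifferent and guarantees -48/19, so it is optimal.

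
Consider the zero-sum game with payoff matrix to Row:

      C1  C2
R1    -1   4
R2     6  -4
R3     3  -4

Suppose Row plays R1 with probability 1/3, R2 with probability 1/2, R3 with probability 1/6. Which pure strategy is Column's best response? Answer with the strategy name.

If Column plays C1, Row's expected payoff is (1/3)·(-1) + (1/2)·6 + (1/6)·3 = 19/6.
If Column plays C2, Row's expected payoff is (1/3)·4 + (1/2)·(-4) + (1/6)·(-4) = -4/3.
Column minimizes Row's payoff; the smallest is -4/3, so the best response is C2.

C2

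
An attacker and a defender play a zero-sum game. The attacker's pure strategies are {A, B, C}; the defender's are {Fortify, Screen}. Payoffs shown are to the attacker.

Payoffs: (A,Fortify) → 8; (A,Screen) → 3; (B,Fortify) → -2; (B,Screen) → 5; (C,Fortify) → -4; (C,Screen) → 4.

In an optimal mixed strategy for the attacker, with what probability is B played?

5/12

Row minima: A → 3, B → -2, C → -4; maximin = 3.
Column maxima: Fortify → 8, Screen → 5; minimax = 5.
3 ≠ 5, so there is no saddle point; optimal play is mixed.
C is strictly dominated by B, so the attacker never plays it.
On the remaining 2×2 (A, B vs Fortify, Screen):
Let the attacker play A with probability p. Expected payoff against Fortify: 8p + (-2)(1−p) = 10p − 2; against Screen: 3p + 5(1−p) = −2p + 5.
Setting these equal: 10p − 2 = −2p + 5 ⇒ 12p = 7 ⇒ p = 7/12, and the value is (10)·(7/12) − 2 = 23/6.
For the defender: with q = P(Fortify), equating A's and B's payoffs gives 5q + 3 = −7q + 5 ⇒ q = 1/6.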